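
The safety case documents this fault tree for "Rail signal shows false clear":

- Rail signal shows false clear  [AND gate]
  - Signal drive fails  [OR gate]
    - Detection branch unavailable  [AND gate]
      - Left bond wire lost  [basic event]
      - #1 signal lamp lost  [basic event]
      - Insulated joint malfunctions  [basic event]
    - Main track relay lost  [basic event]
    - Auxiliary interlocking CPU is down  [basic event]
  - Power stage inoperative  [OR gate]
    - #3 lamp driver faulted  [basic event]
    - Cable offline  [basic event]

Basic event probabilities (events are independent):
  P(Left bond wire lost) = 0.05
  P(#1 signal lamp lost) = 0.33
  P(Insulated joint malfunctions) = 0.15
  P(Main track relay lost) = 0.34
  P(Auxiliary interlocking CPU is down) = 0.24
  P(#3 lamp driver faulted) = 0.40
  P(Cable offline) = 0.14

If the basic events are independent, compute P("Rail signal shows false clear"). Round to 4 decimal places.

P(Detection branch unavailable) [AND] = 0.05 × 0.33 × 0.15 = 0.002475
P(Signal drive fails) [OR] = 1 − (1−0.002475) × (1−0.34) × (1−0.24) = 0.499641
P(Power stage inoperative) [OR] = 1 − (1−0.40) × (1−0.14) = 0.484000
P(Rail signal shows false clear) [AND] = 0.499641 × 0.484000 = 0.241826
Rounded to 4 decimal places: P(Rail signal shows false clear) ≈ 0.2418.

0.2418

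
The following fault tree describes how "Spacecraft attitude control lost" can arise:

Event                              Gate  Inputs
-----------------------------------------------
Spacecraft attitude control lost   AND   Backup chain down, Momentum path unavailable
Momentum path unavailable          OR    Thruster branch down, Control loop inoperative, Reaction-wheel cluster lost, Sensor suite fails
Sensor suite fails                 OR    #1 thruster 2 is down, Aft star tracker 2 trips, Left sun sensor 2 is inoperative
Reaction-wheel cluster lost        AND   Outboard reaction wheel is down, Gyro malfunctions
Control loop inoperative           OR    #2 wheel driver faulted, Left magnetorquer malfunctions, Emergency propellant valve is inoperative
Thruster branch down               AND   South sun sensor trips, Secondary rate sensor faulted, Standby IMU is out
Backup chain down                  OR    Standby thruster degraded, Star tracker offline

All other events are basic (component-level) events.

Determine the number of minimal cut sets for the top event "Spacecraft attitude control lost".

16

Backup chain down [OR]: union of children's cut sets → 2 cut set(s).
Thruster branch down [AND]: one cut set from each child combined → 1 × 1 × 1 = 1 cut set(s).
Control loop inoperative [OR]: union of children's cut sets → 3 cut set(s).
Reaction-wheel cluster lost [AND]: one cut set from each child combined → 1 × 1 = 1 cut set(s).
Sensor suite fails [OR]: union of children's cut sets → 3 cut set(s).
Momentum path unavailable [OR]: union of children's cut sets → 8 cut set(s).
Spacecraft attitude control lost [AND]: one cut set from each child combined → 2 × 8 = 16 cut set(s).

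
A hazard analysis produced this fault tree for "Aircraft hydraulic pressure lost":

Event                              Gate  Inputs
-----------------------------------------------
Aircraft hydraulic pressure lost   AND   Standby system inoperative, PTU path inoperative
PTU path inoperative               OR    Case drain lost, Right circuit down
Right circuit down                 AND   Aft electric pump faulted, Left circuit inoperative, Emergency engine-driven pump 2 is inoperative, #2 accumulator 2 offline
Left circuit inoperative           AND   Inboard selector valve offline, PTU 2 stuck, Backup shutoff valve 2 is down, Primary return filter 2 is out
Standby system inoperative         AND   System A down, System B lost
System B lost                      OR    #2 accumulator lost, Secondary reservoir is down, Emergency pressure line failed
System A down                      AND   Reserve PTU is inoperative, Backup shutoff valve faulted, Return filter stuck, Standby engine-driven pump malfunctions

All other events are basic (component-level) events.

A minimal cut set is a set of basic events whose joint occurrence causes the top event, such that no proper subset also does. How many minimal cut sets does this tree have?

System A down [AND]: one cut set from each child combined → 1 × 1 × 1 × 1 = 1 cut set(s).
System B lost [OR]: union of children's cut sets → 3 cut set(s).
Standby system inoperative [AND]: one cut set from each child combined → 1 × 3 = 3 cut set(s).
Left circuit inoperative [AND]: one cut set from each child combined → 1 × 1 × 1 × 1 = 1 cut set(s).
Right circuit down [AND]: one cut set from each child combined → 1 × 1 × 1 × 1 = 1 cut set(s).
PTU path inoperative [OR]: union of children's cut sets → 2 cut set(s).
Aircraft hydraulic pressure lost [AND]: one cut set from each child combined → 3 × 2 = 6 cut set(s).
Minimal cut sets: {#2 accumulator lost, Backup shutoff valve faulted, Case drain lost, Reserve PTU is inoperative, Return filter stuck, Standby engine-driven pump malfunctions}; {#2 accumulator 2 offline, #2 accumulator lost, Aft electric pump faulted, Backup shutoff valve 2 is down, Backup shutoff valve faulted, Emergency engine-driven pump 2 is inoperative, Inboard selector valve offline, PTU 2 stuck, Primary return filter 2 is out, Reserve PTU is inoperative, Return filter stuck, Standby engine-driven pump malfunctions}; {Backup shutoff valve faulted, Case drain lost, Reserve PTU is inoperative, Return filter stuck, Secondary reservoir is down, Standby engine-driven pump malfunctions}; {#2 accumulator 2 offline, Aft electric pump faulted, Backup shutoff valve 2 is down, Backup shutoff valve faulted, Emergency engine-driven pump 2 is inoperative, Inboard selector valve offline, PTU 2 stuck, Primary return filter 2 is out, Reserve PTU is inoperative, Return filter stuck, Secondary reservoir is down, Standby engine-driven pump malfunctions}; {Backup shutoff valve faulted, Case drain lost, Emergency pressure line failed, Reserve PTU is inoperative, Return filter stuck, Standby engine-driven pump malfunctions}; {#2 accumulator 2 offline, Aft electric pump faulted, Backup shutoff valve 2 is down, Backup shutoff valve faulted, Emergency engine-driven pump 2 is inoperative, Emergency pressure line failed, Inboard selector valve offline, PTU 2 stuck, Primary return filter 2 is out, Reserve PTU is inoperative, Return filter stuck, Standby engine-driven pump malfunctions}.

6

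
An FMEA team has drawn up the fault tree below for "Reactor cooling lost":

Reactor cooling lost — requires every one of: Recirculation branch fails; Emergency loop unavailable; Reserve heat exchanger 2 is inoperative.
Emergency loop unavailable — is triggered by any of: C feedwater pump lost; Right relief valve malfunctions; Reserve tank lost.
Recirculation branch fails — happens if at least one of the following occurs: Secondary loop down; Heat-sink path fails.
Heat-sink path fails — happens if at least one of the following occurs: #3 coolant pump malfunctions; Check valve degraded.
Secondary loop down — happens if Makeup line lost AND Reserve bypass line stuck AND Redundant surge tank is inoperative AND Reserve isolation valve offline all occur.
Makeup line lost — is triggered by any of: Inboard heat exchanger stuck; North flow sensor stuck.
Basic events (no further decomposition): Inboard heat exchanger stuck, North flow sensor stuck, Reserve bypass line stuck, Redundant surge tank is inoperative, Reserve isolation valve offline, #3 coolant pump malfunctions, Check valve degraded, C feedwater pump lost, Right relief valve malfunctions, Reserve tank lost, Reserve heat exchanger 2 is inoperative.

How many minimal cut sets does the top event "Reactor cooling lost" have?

12

Makeup line lost [OR]: union of children's cut sets → 2 cut set(s).
Secondary loop down [AND]: one cut set from each child combined → 2 × 1 × 1 × 1 = 2 cut set(s).
Heat-sink path fails [OR]: union of children's cut sets → 2 cut set(s).
Recirculation branch fails [OR]: union of children's cut sets → 4 cut set(s).
Emergency loop unavailable [OR]: union of children's cut sets → 3 cut set(s).
Reactor cooling lost [AND]: one cut set from each child combined → 4 × 3 × 1 = 12 cut set(s).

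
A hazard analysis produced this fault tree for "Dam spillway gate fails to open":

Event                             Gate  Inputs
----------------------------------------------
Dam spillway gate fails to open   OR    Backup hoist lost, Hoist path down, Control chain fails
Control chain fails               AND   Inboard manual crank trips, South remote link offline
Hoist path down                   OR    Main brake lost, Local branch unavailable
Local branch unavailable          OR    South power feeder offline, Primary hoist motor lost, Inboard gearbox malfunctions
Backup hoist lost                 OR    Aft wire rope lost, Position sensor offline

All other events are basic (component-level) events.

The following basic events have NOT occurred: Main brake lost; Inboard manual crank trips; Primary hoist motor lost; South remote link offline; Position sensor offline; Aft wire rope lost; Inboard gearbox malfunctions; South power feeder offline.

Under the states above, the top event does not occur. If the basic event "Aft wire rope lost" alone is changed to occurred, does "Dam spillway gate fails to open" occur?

Counterfactual: set "Aft wire rope lost" to occurred.
Backup hoist lost [OR]: Aft wire rope lost=occurs, Position sensor offline=not → at least one input occurs → occurs.
Local branch unavailable [OR]: South power feeder offline=not, Primary hoist motor lost=not, Inboard gearbox malfunctions=not → no input occurs → does not occur.
Hoist path down [OR]: Main brake lost=not, Local branch unavailable=not → no input occurs → does not occur.
Control chain fails [AND]: Inboard manual crank trips=not, South remote link offline=not → not all inputs occur → does not occur.
Dam spillway gate fails to open [OR]: Backup hoist lost=occurs, Hoist path down=not, Control chain fails=not → at least one input occurs → occurs.

Yes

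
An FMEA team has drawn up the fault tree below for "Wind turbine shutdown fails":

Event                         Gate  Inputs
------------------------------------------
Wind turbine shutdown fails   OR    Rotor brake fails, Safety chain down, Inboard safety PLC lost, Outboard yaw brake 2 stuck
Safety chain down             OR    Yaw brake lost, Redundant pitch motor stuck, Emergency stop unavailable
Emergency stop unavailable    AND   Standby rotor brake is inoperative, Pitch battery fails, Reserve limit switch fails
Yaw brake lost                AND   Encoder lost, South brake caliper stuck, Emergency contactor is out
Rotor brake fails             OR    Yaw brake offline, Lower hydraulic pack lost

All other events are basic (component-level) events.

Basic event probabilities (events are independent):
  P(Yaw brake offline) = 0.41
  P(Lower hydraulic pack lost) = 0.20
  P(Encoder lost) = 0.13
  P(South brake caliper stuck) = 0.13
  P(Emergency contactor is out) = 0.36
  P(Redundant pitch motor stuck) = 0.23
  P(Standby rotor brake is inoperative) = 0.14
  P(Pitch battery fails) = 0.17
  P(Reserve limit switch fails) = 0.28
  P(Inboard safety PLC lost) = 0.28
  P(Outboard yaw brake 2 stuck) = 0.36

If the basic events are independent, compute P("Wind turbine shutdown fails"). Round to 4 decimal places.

P(Rotor brake fails) [OR] = 1 − (1−0.41) × (1−0.20) = 0.528000
P(Yaw brake lost) [AND] = 0.13 × 0.13 × 0.36 = 0.006084
P(Emergency stop unavailable) [AND] = 0.14 × 0.17 × 0.28 = 0.006664
P(Safety chain down) [OR] = 1 − (1−0.006084) × (1−0.23) × (1−0.006664) = 0.239785
P(Wind turbine shutdown fails) [OR] = 1 − (1−0.528000) × (1−0.239785) × (1−0.28) × (1−0.36) = 0.834655
Rounded to 4 decimal places: P(Wind turbine shutdown fails) ≈ 0.8347.

0.8347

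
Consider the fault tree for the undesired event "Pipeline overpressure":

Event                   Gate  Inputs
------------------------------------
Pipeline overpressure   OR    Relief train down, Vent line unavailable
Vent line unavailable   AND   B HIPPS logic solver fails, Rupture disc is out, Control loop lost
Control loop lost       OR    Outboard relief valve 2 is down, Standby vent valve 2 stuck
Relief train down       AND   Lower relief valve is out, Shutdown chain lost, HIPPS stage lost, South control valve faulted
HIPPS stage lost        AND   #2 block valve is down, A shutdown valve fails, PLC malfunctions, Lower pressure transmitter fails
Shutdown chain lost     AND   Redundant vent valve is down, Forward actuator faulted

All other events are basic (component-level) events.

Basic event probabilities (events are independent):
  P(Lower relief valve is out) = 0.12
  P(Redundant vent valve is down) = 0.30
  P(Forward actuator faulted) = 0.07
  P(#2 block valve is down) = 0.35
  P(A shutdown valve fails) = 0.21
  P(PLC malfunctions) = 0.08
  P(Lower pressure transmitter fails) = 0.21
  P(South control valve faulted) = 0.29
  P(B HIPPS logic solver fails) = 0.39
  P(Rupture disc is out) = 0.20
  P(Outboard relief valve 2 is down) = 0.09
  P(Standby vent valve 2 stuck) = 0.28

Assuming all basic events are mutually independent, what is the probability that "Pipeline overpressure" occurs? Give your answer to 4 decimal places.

P(Shutdown chain lost) [AND] = 0.30 × 0.07 = 0.021000
P(HIPPS stage lost) [AND] = 0.35 × 0.21 × 0.08 × 0.21 = 0.001235
P(Relief train down) [AND] = 0.12 × 0.021000 × 0.001235 × 0.29 = 0.000001
P(Control loop lost) [OR] = 1 − (1−0.09) × (1−0.28) = 0.344800
P(Vent line unavailable) [AND] = 0.39 × 0.20 × 0.344800 = 0.026894
P(Pipeline overpressure) [OR] = 1 − (1−0.000001) × (1−0.026894) = 0.026895
Rounded to 4 decimal places: P(Pipeline overpressure) ≈ 0.0269.

0.0269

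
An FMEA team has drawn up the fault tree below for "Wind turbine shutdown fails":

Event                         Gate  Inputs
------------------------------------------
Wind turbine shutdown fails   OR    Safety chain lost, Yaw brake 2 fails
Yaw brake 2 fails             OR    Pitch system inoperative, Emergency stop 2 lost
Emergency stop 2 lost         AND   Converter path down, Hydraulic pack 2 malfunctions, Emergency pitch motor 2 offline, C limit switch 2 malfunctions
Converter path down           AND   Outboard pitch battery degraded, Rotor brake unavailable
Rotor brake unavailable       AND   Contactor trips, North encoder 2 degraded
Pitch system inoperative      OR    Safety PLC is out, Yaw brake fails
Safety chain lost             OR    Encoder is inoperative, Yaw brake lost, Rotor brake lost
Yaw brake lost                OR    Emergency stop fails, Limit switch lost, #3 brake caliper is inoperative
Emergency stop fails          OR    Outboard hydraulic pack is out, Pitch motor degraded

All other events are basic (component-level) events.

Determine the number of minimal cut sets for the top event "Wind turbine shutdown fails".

Emergency stop fails [OR]: union of children's cut sets → 2 cut set(s).
Yaw brake lost [OR]: union of children's cut sets → 4 cut set(s).
Safety chain lost [OR]: union of children's cut sets → 6 cut set(s).
Pitch system inoperative [OR]: union of children's cut sets → 2 cut set(s).
Rotor brake unavailable [AND]: one cut set from each child combined → 1 × 1 = 1 cut set(s).
Converter path down [AND]: one cut set from each child combined → 1 × 1 = 1 cut set(s).
Emergency stop 2 lost [AND]: one cut set from each child combined → 1 × 1 × 1 × 1 = 1 cut set(s).
Yaw brake 2 fails [OR]: union of children's cut sets → 3 cut set(s).
Wind turbine shutdown fails [OR]: union of children's cut sets → 9 cut set(s).
Minimal cut sets: {Encoder is inoperative}; {Outboard hydraulic pack is out}; {Pitch motor degraded}; {Limit switch lost}; {#3 brake caliper is inoperative}; {Rotor brake lost}; {Safety PLC is out}; {Yaw brake fails}; {C limit switch 2 malfunctions, Contactor trips, Emergency pitch motor 2 offline, Hydraulic pack 2 malfunctions, North encoder 2 degraded, Outboard pitch battery degraded}.

9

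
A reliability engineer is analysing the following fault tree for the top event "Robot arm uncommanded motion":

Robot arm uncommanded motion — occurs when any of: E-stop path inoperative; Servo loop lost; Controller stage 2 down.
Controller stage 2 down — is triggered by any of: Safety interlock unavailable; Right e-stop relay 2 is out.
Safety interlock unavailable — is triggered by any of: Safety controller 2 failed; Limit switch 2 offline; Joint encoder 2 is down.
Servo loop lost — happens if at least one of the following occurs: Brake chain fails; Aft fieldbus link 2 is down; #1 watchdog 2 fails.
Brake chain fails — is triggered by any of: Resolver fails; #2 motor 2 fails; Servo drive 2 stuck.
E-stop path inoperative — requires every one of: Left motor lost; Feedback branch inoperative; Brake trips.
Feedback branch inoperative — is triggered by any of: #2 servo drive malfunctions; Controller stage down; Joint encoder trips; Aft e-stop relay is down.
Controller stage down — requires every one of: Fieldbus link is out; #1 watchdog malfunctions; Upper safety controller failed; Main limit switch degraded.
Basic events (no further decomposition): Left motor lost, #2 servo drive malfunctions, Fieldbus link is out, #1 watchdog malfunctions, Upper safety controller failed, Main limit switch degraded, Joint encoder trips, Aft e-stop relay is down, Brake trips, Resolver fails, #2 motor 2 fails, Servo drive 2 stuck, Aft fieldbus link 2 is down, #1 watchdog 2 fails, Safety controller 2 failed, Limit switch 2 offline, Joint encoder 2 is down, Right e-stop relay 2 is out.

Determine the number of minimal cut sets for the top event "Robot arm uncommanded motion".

Controller stage down [AND]: one cut set from each child combined → 1 × 1 × 1 × 1 = 1 cut set(s).
Feedback branch inoperative [OR]: union of children's cut sets → 4 cut set(s).
E-stop path inoperative [AND]: one cut set from each child combined → 1 × 4 × 1 = 4 cut set(s).
Brake chain fails [OR]: union of children's cut sets → 3 cut set(s).
Servo loop lost [OR]: union of children's cut sets → 5 cut set(s).
Safety interlock unavailable [OR]: union of children's cut sets → 3 cut set(s).
Controller stage 2 down [OR]: union of children's cut sets → 4 cut set(s).
Robot arm uncommanded motion [OR]: union of children's cut sets → 13 cut set(s).

13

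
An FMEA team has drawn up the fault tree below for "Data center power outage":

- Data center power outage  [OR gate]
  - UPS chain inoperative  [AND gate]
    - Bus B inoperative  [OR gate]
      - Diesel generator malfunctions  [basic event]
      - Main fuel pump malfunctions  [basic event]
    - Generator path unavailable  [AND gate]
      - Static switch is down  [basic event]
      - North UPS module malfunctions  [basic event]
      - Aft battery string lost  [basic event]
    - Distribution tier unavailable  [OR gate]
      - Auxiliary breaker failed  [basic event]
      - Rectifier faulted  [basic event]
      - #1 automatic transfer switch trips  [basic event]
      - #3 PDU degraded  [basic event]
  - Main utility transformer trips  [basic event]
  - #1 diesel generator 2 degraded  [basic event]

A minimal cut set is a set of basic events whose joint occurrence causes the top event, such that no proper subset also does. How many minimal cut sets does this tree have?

Bus B inoperative [OR]: union of children's cut sets → 2 cut set(s).
Generator path unavailable [AND]: one cut set from each child combined → 1 × 1 × 1 = 1 cut set(s).
Distribution tier unavailable [OR]: union of children's cut sets → 4 cut set(s).
UPS chain inoperative [AND]: one cut set from each child combined → 2 × 1 × 4 = 8 cut set(s).
Data center power outage [OR]: union of children's cut sets → 10 cut set(s).
Minimal cut sets: {Aft battery string lost, Auxiliary breaker failed, Diesel generator malfunctions, North UPS module malfunctions, Static switch is down}; {Aft battery string lost, Diesel generator malfunctions, North UPS module malfunctions, Rectifier faulted, Static switch is down}; {#1 automatic transfer switch trips, Aft battery string lost, Diesel generator malfunctions, North UPS module malfunctions, Static switch is down}; {#3 PDU degraded, Aft battery string lost, Diesel generator malfunctions, North UPS module malfunctions, Static switch is down}; {Aft battery string lost, Auxiliary breaker failed, Main fuel pump malfunctions, North UPS module malfunctions, Static switch is down}; {Aft battery string lost, Main fuel pump malfunctions, North UPS module malfunctions, Rectifier faulted, Static switch is down}; {#1 automatic transfer switch trips, Aft battery string lost, Main fuel pump malfunctions, North UPS module malfunctions, Static switch is down}; {#3 PDU degraded, Aft battery string lost, Main fuel pump malfunctions, North UPS module malfunctions, Static switch is down}; {Main utility transformer trips}; {#1 diesel generator 2 degraded}.

10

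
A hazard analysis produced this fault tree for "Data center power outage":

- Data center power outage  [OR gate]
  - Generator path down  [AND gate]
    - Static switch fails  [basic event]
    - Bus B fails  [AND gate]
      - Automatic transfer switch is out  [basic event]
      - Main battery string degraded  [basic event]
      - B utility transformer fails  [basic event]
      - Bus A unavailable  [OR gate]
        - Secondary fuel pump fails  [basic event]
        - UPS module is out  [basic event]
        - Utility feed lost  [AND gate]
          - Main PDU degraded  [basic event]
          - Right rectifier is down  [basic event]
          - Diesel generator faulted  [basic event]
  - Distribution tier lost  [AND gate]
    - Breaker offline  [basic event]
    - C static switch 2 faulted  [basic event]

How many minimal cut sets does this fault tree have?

4

Utility feed lost [AND]: one cut set from each child combined → 1 × 1 × 1 = 1 cut set(s).
Bus A unavailable [OR]: union of children's cut sets → 3 cut set(s).
Bus B fails [AND]: one cut set from each child combined → 1 × 1 × 1 × 3 = 3 cut set(s).
Generator path down [AND]: one cut set from each child combined → 1 × 3 = 3 cut set(s).
Distribution tier lost [AND]: one cut set from each child combined → 1 × 1 = 1 cut set(s).
Data center power outage [OR]: union of children's cut sets → 4 cut set(s).
Minimal cut sets: {Automatic transfer switch is out, B utility transformer fails, Main battery string degraded, Secondary fuel pump fails, Static switch fails}; {Automatic transfer switch is out, B utility transformer fails, Main battery string degraded, Static switch fails, UPS module is out}; {Automatic transfer switch is out, B utility transformer fails, Diesel generator faulted, Main PDU degraded, Main battery string degraded, Right rectifier is down, Static switch fails}; {Breaker offline, C static switch 2 faulted}.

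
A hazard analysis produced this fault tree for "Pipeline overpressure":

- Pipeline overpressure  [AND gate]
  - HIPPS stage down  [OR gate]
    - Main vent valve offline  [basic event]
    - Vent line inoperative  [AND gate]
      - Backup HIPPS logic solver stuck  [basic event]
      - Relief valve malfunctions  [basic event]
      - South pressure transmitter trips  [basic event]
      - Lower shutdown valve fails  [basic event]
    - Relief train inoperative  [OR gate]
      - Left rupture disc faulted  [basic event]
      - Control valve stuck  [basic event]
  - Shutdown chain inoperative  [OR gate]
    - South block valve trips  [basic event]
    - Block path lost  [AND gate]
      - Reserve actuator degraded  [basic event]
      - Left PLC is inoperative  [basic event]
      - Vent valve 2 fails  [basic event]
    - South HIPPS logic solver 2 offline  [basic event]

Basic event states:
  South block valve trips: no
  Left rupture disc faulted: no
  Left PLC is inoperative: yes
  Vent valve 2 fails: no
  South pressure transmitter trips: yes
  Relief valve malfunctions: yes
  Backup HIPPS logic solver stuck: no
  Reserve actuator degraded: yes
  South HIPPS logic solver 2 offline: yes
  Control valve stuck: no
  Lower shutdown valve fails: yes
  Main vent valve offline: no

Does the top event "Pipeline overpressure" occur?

No

Vent line inoperative [AND]: Backup HIPPS logic solver stuck=not, Relief valve malfunctions=occurs, South pressure transmitter trips=occurs, Lower shutdown valve fails=occurs → not all inputs occur → does not occur.
Relief train inoperative [OR]: Left rupture disc faulted=not, Control valve stuck=not → no input occurs → does not occur.
HIPPS stage down [OR]: Main vent valve offline=not, Vent line inoperative=not, Relief train inoperative=not → no input occurs → does not occur.
Block path lost [AND]: Reserve actuator degraded=occurs, Left PLC is inoperative=occurs, Vent valve 2 fails=not → not all inputs occur → does not occur.
Shutdown chain inoperative [OR]: South block valve trips=not, Block path lost=not, South HIPPS logic solver 2 offline=occurs → at least one input occurs → occurs.
Pipeline overpressure [AND]: HIPPS stage down=not, Shutdown chain inoperative=occurs → not all inputs occur → does not occur.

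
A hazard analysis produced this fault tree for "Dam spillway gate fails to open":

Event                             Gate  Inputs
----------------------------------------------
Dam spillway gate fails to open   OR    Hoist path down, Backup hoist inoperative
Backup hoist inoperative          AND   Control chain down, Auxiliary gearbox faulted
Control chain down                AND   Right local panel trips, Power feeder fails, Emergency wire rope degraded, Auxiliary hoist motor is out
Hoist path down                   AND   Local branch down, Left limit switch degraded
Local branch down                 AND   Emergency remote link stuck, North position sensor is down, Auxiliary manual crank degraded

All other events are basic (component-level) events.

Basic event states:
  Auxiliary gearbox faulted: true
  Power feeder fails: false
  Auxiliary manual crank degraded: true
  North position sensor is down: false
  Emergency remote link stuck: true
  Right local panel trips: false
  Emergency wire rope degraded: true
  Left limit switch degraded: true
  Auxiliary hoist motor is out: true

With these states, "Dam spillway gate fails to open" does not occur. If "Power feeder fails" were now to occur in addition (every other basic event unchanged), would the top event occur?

Counterfactual: set "Power feeder fails" to occurred.
Local branch down [AND]: Emergency remote link stuck=occurs, North position sensor is down=not, Auxiliary manual crank degraded=occurs → not all inputs occur → does not occur.
Hoist path down [AND]: Local branch down=not, Left limit switch degraded=occurs → not all inputs occur → does not occur.
Control chain down [AND]: Right local panel trips=not, Power feeder fails=occurs, Emergency wire rope degraded=occurs, Auxiliary hoist motor is out=occurs → not all inputs occur → does not occur.
Backup hoist inoperative [AND]: Control chain down=not, Auxiliary gearbox faulted=occurs → not all inputs occur → does not occur.
Dam spillway gate fails to open [OR]: Hoist path down=not, Backup hoist inoperative=not → no input occurs → does not occur.

No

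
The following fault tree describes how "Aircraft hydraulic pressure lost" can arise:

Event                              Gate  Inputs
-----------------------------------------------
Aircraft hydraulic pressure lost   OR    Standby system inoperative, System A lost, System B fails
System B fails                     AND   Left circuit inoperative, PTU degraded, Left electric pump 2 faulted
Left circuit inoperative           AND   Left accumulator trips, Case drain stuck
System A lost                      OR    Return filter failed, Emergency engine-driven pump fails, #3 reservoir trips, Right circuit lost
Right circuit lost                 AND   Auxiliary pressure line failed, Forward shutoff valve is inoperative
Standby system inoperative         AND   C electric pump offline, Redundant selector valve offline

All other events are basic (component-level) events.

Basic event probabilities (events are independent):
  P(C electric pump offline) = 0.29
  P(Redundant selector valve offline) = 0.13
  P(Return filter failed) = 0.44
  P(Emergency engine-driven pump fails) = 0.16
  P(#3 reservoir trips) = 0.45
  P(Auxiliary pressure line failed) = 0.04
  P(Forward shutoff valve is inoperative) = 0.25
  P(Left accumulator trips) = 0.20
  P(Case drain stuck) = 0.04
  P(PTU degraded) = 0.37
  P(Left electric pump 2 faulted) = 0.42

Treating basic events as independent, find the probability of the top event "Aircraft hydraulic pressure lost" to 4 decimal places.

P(Standby system inoperative) [AND] = 0.29 × 0.13 = 0.037700
P(Right circuit lost) [AND] = 0.04 × 0.25 = 0.010000
P(System A lost) [OR] = 1 − (1−0.44) × (1−0.16) × (1−0.45) × (1−0.010000) = 0.743867
P(Left circuit inoperative) [AND] = 0.20 × 0.04 = 0.008000
P(System B fails) [AND] = 0.008000 × 0.37 × 0.42 = 0.001243
P(Aircraft hydraulic pressure lost) [OR] = 1 − (1−0.037700) × (1−0.743867) × (1−0.001243) = 0.753830
Rounded to 4 decimal places: P(Aircraft hydraulic pressure lost) ≈ 0.7538.

0.7538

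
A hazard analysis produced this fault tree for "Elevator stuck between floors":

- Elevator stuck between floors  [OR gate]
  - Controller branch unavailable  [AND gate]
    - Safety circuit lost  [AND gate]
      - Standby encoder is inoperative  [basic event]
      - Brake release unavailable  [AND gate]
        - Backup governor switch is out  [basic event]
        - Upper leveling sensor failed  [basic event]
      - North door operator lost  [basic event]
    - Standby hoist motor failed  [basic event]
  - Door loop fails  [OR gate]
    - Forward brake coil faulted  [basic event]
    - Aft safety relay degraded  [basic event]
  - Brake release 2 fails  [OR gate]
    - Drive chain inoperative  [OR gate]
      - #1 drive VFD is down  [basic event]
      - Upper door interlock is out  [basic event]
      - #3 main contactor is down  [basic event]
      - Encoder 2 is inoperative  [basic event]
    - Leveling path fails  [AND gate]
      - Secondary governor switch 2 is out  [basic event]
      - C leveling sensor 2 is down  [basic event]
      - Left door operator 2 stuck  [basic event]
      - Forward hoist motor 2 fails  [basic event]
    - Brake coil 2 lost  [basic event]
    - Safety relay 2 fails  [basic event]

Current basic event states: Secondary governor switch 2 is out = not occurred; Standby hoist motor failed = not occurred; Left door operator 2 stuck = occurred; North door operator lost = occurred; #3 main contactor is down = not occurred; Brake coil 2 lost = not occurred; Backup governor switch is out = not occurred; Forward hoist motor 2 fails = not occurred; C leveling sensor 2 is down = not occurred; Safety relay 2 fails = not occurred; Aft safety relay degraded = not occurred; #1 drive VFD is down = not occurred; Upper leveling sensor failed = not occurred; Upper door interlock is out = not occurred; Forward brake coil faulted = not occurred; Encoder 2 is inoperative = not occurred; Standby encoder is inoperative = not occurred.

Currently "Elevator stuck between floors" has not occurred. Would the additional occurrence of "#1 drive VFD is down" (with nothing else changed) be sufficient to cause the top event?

Yes

Counterfactual: set "#1 drive VFD is down" to occurred.
Brake release unavailable [AND]: Backup governor switch is out=not, Upper leveling sensor failed=not → not all inputs occur → does not occur.
Safety circuit lost [AND]: Standby encoder is inoperative=not, Brake release unavailable=not, North door operator lost=occurs → not all inputs occur → does not occur.
Controller branch unavailable [AND]: Safety circuit lost=not, Standby hoist motor failed=not → not all inputs occur → does not occur.
Door loop fails [OR]: Forward brake coil faulted=not, Aft safety relay degraded=not → no input occurs → does not occur.
Drive chain inoperative [OR]: #1 drive VFD is down=occurs, Upper door interlock is out=not, #3 main contactor is down=not, Encoder 2 is inoperative=not → at least one input occurs → occurs.
Leveling path fails [AND]: Secondary governor switch 2 is out=not, C leveling sensor 2 is down=not, Left door operator 2 stuck=occurs, Forward hoist motor 2 fails=not → not all inputs occur → does not occur.
Brake release 2 fails [OR]: Drive chain inoperative=occurs, Leveling path fails=not, Brake coil 2 lost=not, Safety relay 2 fails=not → at least one input occurs → occurs.
Elevator stuck between floors [OR]: Controller branch unavailable=not, Door loop fails=not, Brake release 2 fails=occurs → at least one input occurs → occurs.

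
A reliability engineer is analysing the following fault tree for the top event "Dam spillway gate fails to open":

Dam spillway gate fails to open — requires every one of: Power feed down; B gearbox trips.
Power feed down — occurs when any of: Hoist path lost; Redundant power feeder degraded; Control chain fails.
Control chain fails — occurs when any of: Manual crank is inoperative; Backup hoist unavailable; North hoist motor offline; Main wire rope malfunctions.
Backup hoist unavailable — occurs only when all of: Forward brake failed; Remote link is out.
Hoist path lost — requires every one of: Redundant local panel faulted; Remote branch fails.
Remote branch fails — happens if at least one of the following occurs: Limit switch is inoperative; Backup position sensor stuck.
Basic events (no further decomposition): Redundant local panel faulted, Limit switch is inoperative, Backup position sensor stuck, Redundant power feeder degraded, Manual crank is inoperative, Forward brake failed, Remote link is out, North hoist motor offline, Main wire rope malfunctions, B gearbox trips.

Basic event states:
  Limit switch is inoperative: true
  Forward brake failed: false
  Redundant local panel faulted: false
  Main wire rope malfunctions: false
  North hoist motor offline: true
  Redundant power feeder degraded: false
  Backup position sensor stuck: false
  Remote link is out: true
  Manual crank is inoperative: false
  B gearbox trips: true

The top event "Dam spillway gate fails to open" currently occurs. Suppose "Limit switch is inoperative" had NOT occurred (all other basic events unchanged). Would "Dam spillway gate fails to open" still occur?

Yes

Counterfactual: set "Limit switch is inoperative" to not occurred.
Remote branch fails [OR]: Limit switch is inoperative=not, Backup position sensor stuck=not → no input occurs → does not occur.
Hoist path lost [AND]: Redundant local panel faulted=not, Remote branch fails=not → not all inputs occur → does not occur.
Backup hoist unavailable [AND]: Forward brake failed=not, Remote link is out=occurs → not all inputs occur → does not occur.
Control chain fails [OR]: Manual crank is inoperative=not, Backup hoist unavailable=not, North hoist motor offline=occurs, Main wire rope malfunctions=not → at least one input occurs → occurs.
Power feed down [OR]: Hoist path lost=not, Redundant power feeder degraded=not, Control chain fails=occurs → at least one input occurs → occurs.
Dam spillway gate fails to open [AND]: Power feed down=occurs, B gearbox trips=occurs → all inputs occur → occurs.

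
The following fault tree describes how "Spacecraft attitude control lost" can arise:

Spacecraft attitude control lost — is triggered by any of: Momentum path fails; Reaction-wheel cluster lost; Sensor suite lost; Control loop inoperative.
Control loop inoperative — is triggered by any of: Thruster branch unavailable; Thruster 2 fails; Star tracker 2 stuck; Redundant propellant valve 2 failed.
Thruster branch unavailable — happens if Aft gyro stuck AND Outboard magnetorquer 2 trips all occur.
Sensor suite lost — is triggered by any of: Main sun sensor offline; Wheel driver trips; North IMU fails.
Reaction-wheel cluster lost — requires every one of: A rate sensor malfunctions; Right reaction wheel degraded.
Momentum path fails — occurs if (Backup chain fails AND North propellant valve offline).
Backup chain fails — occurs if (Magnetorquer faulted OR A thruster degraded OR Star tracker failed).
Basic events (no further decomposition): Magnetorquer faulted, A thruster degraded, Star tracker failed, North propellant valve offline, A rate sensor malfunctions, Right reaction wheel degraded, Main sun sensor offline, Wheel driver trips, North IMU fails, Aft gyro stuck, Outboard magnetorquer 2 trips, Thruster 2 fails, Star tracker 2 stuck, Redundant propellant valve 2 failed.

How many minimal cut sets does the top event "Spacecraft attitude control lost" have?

Backup chain fails [OR]: union of children's cut sets → 3 cut set(s).
Momentum path fails [AND]: one cut set from each child combined → 3 × 1 = 3 cut set(s).
Reaction-wheel cluster lost [AND]: one cut set from each child combined → 1 × 1 = 1 cut set(s).
Sensor suite lost [OR]: union of children's cut sets → 3 cut set(s).
Thruster branch unavailable [AND]: one cut set from each child combined → 1 × 1 = 1 cut set(s).
Control loop inoperative [OR]: union of children's cut sets → 4 cut set(s).
Spacecraft attitude control lost [OR]: union of children's cut sets → 11 cut set(s).

11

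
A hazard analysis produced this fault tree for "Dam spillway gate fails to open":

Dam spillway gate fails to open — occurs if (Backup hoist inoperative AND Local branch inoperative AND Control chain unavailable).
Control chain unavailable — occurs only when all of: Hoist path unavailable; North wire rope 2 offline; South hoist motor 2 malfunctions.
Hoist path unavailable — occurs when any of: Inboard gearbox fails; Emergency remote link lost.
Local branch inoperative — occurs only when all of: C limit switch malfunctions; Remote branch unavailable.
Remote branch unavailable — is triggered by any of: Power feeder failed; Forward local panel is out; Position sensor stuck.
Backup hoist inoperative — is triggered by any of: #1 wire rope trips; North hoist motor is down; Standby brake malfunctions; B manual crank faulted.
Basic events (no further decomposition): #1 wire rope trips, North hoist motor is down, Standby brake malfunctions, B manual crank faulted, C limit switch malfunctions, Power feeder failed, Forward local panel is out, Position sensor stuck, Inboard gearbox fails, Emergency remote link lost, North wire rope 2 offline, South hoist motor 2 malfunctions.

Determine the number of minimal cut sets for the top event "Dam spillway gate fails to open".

Backup hoist inoperative [OR]: union of children's cut sets → 4 cut set(s).
Remote branch unavailable [OR]: union of children's cut sets → 3 cut set(s).
Local branch inoperative [AND]: one cut set from each child combined → 1 × 3 = 3 cut set(s).
Hoist path unavailable [OR]: union of children's cut sets → 2 cut set(s).
Control chain unavailable [AND]: one cut set from each child combined → 2 × 1 × 1 = 2 cut set(s).
Dam spillway gate fails to open [AND]: one cut set from each child combined → 4 × 3 × 2 = 24 cut set(s).

24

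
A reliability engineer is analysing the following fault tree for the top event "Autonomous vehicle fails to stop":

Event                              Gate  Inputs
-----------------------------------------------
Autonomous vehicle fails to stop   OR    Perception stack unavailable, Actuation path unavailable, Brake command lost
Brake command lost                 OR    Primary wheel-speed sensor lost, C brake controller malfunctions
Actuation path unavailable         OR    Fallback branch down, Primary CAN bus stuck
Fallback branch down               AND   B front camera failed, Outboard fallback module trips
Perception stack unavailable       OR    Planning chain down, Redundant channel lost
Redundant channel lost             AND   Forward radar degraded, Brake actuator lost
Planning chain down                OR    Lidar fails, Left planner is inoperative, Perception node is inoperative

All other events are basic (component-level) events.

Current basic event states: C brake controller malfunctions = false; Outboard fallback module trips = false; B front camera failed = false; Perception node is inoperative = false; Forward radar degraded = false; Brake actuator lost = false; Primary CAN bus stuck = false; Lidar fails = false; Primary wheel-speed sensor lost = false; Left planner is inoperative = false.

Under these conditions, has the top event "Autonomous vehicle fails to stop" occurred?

Planning chain down [OR]: Lidar fails=not, Left planner is inoperative=not, Perception node is inoperative=not → no input occurs → does not occur.
Redundant channel lost [AND]: Forward radar degraded=not, Brake actuator lost=not → not all inputs occur → does not occur.
Perception stack unavailable [OR]: Planning chain down=not, Redundant channel lost=not → no input occurs → does not occur.
Fallback branch down [AND]: B front camera failed=not, Outboard fallback module trips=not → not all inputs occur → does not occur.
Actuation path unavailable [OR]: Fallback branch down=not, Primary CAN bus stuck=not → no input occurs → does not occur.
Brake command lost [OR]: Primary wheel-speed sensor lost=not, C brake controller malfunctions=not → no input occurs → does not occur.
Autonomous vehicle fails to stop [OR]: Perception stack unavailable=not, Actuation path unavailable=not, Brake command lost=not → no input occurs → does not occur.

No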